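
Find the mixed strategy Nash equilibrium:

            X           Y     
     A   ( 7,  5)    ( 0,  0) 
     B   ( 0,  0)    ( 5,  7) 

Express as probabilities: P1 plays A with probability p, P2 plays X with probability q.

p = 0.5833, q = 0.4167

Work:
Find probabilities that make opponent indifferent:
P2 chooses q to make P1 indifferent between A and B
P1 chooses p to make P2 indifferent between X and Y
Mixed NE: P1 plays (A: 0.5833, B: 0.4167), P2 plays (X: 0.4167, Y: 0.5833)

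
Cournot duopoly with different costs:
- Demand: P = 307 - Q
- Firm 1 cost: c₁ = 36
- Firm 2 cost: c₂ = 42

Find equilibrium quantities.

q₁* = 92.33, q₂* = 86.33

Work:
Reaction: q₁ = (307 - 36 - q₂)/2
Reaction: q₂ = (307 - 42 - q₁)/2
Solve simultaneously:
q₁* = (307 - 2×36 + 42)/3 = 92.33
q₂* = (307 - 2×42 + 36)/3 = 86.33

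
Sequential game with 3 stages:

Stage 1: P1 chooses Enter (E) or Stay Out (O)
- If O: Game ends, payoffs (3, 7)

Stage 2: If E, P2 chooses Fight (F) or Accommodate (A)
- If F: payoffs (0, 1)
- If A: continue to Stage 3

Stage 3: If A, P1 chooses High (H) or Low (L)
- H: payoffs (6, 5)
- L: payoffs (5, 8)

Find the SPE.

SPE: (E, A, H); Outcome (6, 5)

Work:
Stage 3: P1 chooses H (6 vs 5)
Stage 2: P2: F->1, A->5 (anticipating H). Choose A
Stage 1: P1: O->3, E->6 (anticipating A, H). Choose E
SPE path: E -> A -> H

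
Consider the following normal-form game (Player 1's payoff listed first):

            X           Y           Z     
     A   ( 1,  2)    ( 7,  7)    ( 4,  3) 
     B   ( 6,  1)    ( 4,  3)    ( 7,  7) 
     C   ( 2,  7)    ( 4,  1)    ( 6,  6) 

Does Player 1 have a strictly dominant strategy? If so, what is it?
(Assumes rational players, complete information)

No strictly dominant strategy exists for Player 1

Work:
A strategy strictly dominates another if it gives a strictly higher payoff against every opponent action. Compare each pair of P1's strategies column-by-column:
  A vs B: [1 vs 6, 7 vs 4, 4 vs 7] → A does not strictly dominate B (column X: 1 ≤ 6)
  A vs C: [1 vs 2, 7 vs 4, 4 vs 6] → A does not strictly dominate C (column X: 1 ≤ 2)
  B vs A: [6 vs 1, 4 vs 7, 7 vs 4] → B does not strictly dominate A (column Y: 4 ≤ 7)
  B vs C: [6 vs 2, 4 vs 4, 7 vs 6] → B does not strictly dominate C (column Y: 4 ≤ 4)
  C vs A: [2 vs 1, 4 vs 7, 6 vs 4] → C does not strictly dominate A (column Y: 4 ≤ 7)
  C vs B: [2 vs 6, 4 vs 4, 6 vs 7] → C does not strictly dominate B (column X: 2 ≤ 6)
No single strategy strictly dominates all others → no strictly dominant strategy.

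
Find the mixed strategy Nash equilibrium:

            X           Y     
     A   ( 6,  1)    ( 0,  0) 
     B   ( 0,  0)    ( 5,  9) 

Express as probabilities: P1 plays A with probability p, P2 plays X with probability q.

p = 0.9, q = 0.4545

Work:
Find probabilities that make opponent indifferent:
P2 chooses q to make P1 indifferent between A and B
P1 chooses p to make P2 indifferent between X and Y
Mixed NE: P1 plays (A: 0.9, B: 0.1), P2 plays (X: 0.4545, Y: 0.5455)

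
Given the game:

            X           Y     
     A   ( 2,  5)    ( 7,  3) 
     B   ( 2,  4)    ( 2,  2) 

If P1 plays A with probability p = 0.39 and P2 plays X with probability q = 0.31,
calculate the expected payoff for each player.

E[P1] = 3.3455, E[P2] = 3.01

Work:
E[P1] = p·q·π₁(A,X) + p·(1-q)·π₁(A,Y) + (1-p)·q·π₁(B,X) + (1-p)·(1-q)·π₁(B,Y)
= 0.39·0.31·2 + 0.39·0.69·7 + 0.61·0.31·2 + 0.61·0.69·2
= 3.3455

E[P2] = 3.01 (similar calculation)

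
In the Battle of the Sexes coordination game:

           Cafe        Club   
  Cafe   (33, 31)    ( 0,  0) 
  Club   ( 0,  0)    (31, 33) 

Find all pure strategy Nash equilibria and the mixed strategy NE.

Pure NE: (Cafe, Cafe) and (Club, Club); Mixed NE: p = 0.5156, q = 0.4844

Work:
Check pure NE:
(Cafe, Cafe): (33, 31) - no unilateral deviation beneficial
(Club, Club): (31, 33) - no unilateral deviation beneficial
Mixed NE: P1 plays Cafe with p = 0.5156, P2 plays Cafe with q = 0.4844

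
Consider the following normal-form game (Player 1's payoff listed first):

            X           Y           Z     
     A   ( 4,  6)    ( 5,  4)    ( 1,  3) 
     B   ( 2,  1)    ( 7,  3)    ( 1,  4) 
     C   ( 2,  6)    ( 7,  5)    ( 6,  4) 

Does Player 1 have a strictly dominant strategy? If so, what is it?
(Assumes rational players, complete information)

No strictly dominant strategy exists for Player 1

Work:
A strategy strictly dominates another if it gives a strictly higher payoff against every opponent action. Compare each pair of P1's strategies column-by-column:
  A vs B: [4 vs 2, 5 vs 7, 1 vs 1] → A does not strictly dominate B (column Y: 5 ≤ 7)
  A vs C: [4 vs 2, 5 vs 7, 1 vs 6] → A does not strictly dominate C (column Y: 5 ≤ 7)
  B vs A: [2 vs 4, 7 vs 5, 1 vs 1] → B does not strictly dominate A (column X: 2 ≤ 4)
  B vs C: [2 vs 2, 7 vs 7, 1 vs 6] → B does not strictly dominate C (column X: 2 ≤ 2)
  C vs A: [2 vs 4, 7 vs 5, 6 vs 1] → C does not strictly dominate A (column X: 2 ≤ 4)
  C vs B: [2 vs 2, 7 vs 7, 6 vs 1] → C does not strictly dominate B (column X: 2 ≤ 2)
No single strategy strictly dominates all others → no strictly dominant strategy.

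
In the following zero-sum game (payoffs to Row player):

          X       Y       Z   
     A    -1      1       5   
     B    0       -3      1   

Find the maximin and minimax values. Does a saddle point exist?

Maximin = -1, Minimax = 0, Saddle: False

Work:
Row minimums: [-1, -3] → maximin = -1
Column maximums: [0, 1, 5] → minimax = 0
No saddle point (maximin ≠ minimax). Mixed strategy needed.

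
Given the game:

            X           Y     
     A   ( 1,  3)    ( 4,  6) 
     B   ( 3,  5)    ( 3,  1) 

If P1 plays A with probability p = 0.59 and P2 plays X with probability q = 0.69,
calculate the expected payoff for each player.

E[P1] = 2.3687, E[P2] = 3.8603

Work:
E[P1] = p·q·π₁(A,X) + p·(1-q)·π₁(A,Y) + (1-p)·q·π₁(B,X) + (1-p)·(1-q)·π₁(B,Y)
= 0.59·0.69·1 + 0.59·0.31·4 + 0.41·0.69·3 + 0.41·0.31·3
= 2.3687

E[P2] = 3.8603 (similar calculation)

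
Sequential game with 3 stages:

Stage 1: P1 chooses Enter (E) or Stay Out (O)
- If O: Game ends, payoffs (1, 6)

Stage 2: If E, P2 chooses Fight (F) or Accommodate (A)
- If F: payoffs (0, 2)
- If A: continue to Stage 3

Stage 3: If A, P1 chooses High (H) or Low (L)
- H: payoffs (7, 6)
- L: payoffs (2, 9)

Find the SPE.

SPE: (E, A, H); Outcome (7, 6)

Work:
Stage 3: P1 chooses H (7 vs 2)
Stage 2: P2: F->2, A->6 (anticipating H). Choose A
Stage 1: P1: O->1, E->7 (anticipating A, H). Choose E
SPE path: E -> A -> H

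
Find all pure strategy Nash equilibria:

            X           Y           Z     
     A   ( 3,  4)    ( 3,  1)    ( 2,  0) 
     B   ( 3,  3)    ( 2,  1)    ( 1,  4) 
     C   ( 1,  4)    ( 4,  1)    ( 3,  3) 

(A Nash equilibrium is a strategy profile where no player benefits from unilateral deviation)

Nash equilibrium: (A, X)

Work:
Best responses:
  P1 vs X: payoffs [3, 3, 1] → best response A/B (payoff 3)
  P1 vs Y: payoffs [3, 2, 4] → best response C (payoff 4)
  P1 vs Z: payoffs [2, 1, 3] → best response C (payoff 3)
  P2 vs A: payoffs [4, 1, 0] → best response X (payoff 4)
  P2 vs B: payoffs [3, 1, 4] → best response Z (payoff 4)
  P2 vs C: payoffs [4, 1, 3] → best response X (payoff 4)
Mutual best responses: (A,X) → Nash equilibria.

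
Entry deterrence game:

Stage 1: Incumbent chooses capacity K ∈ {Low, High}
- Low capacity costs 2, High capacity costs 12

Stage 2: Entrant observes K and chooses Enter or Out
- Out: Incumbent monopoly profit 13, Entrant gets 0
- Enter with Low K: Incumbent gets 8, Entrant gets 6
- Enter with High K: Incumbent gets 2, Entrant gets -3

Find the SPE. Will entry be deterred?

SPE: (Low, Enter|Low, Out|High); Entry not deterred. Incumbent net profit = 6, Entrant gets 6

Work:
After Low K: Entrant enters (6 > 0)
After High K: Entrant stays out (-3 < 0)
Incumbent: Low → 8−2=6, High → 13−12=1
Incumbent chooses Low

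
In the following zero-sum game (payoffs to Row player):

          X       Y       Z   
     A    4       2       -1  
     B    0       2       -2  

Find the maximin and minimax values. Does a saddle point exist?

Maximin = -1, Minimax = -1, Saddle: True

Work:
Row minimums: [-1, -2] → maximin = -1
Column maximums: [4, 2, -1] → minimax = -1
Saddle point exists! Game value = -1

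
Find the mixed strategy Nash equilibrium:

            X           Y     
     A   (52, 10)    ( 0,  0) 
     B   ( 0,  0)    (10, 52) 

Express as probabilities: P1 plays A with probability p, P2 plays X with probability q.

p = 0.8387, q = 0.1613

Work:
Find probabilities that make opponent indifferent:
P2 chooses q to make P1 indifferent between A and B
P1 chooses p to make P2 indifferent between X and Y
Mixed NE: P1 plays (A: 0.8387, B: 0.1613), P2 plays (X: 0.1613, Y: 0.8387)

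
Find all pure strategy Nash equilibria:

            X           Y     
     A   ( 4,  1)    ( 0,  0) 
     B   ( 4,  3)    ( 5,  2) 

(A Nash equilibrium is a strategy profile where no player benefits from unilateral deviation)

Nash equilibrium: (A, X), (B, X)

Work:
Best responses:
  P1 vs X: payoffs [4, 4] → best response A/B (payoff 4)
  P1 vs Y: payoffs [0, 5] → best response B (payoff 5)
  P2 vs A: payoffs [1, 0] → best response X (payoff 1)
  P2 vs B: payoffs [3, 2] → best response X (payoff 3)
Mutual best responses: (A,X), (B,X) → Nash equilibria.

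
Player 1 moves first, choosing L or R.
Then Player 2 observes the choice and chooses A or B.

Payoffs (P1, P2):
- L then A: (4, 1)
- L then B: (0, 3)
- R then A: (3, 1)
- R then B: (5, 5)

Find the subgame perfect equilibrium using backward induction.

P1 plays R, P2 plays B after L and B after R; Payoff (5, 5)

Work:
Backward induction:
After L: P2 chooses B → P1 gets 0
After R: P2 chooses B → P1 gets 5
P1 chooses R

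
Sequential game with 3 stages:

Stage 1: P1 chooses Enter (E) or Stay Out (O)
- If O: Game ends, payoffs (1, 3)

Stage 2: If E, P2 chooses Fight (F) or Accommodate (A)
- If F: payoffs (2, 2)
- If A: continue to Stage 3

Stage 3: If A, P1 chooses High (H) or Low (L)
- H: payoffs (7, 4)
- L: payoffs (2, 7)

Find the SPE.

SPE: (E, A, H); Outcome (7, 4)

Work:
Stage 3: P1 chooses H (7 vs 2)
Stage 2: P2: F->2, A->4 (anticipating H). Choose A
Stage 1: P1: O->1, E->7 (anticipating A, H). Choose E
SPE path: E -> A -> H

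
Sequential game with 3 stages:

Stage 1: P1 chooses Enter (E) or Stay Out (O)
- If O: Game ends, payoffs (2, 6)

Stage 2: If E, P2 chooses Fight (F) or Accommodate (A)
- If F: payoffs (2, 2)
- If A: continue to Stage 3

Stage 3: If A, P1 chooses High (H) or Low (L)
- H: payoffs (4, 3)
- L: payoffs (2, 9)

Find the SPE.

SPE: (E, A, H); Outcome (4, 3)

Work:
Stage 3: P1 chooses H (4 vs 2)
Stage 2: P2: F->2, A->3 (anticipating H). Choose A
Stage 1: P1: O->2, E->4 (anticipating A, H). Choose E
SPE path: E -> A -> H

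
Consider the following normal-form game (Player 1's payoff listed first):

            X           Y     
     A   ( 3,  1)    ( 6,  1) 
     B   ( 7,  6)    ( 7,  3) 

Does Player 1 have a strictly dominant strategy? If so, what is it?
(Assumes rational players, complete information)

Yes, Player 1's strictly dominant strategy is B

Work:
A strategy strictly dominates another if it gives a strictly higher payoff against every opponent action. Compare each pair of P1's strategies column-by-column:
  A vs B: [3 vs 7, 6 vs 7] → A does not strictly dominate B (column X: 3 ≤ 7)
  B vs A: [7 vs 3, 7 vs 6] → B strictly dominates A
B strictly dominates every other strategy → strictly dominant.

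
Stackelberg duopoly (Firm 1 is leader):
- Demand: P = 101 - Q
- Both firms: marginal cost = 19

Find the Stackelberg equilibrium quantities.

q₁* (leader) = 41.0, q₂* (follower) = 20.5

Work:
Follower's reaction: q₂ = (a - c - q₁)/2
Leader substitutes: π₁ = q₁·(a - q₁ - (a-c-q₁)/2 - c)
FOC: q₁* = (101 - 19)/2 = 41.00
Then: q₂* = (101 - 19 - 41.0)/2 = 20.50
Leader has first-mover advantage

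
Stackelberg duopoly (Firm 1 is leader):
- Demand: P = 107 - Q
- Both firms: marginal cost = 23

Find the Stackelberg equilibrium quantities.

q₁* (leader) = 42.0, q₂* (follower) = 21.0

Work:
Follower's reaction: q₂ = (a - c - q₁)/2
Leader substitutes: π₁ = q₁·(a - q₁ - (a-c-q₁)/2 - c)
FOC: q₁* = (107 - 23)/2 = 42.00
Then: q₂* = (107 - 23 - 42.0)/2 = 21.00
Leader has first-mover advantage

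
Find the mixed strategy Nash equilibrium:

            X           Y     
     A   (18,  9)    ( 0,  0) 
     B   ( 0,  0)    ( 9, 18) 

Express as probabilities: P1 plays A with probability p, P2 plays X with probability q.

p = 0.6667, q = 0.3333

Work:
Find probabilities that make opponent indifferent:
P2 chooses q to make P1 indifferent between A and B
P1 chooses p to make P2 indifferent between X and Y
Mixed NE: P1 plays (A: 0.6667, B: 0.3333), P2 plays (X: 0.3333, Y: 0.6667)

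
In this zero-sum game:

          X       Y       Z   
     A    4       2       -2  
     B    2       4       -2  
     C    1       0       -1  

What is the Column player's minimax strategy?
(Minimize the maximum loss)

Column should play Z, value = -1

Work:
Column player minimizes Row's maximum payoff:
Column X: max payoff to Row = 4
Column Y: max payoff to Row = 4
Column Z: max payoff to Row = -1
Minimum is -1, achieved by column Z.
Minimax strategy: Z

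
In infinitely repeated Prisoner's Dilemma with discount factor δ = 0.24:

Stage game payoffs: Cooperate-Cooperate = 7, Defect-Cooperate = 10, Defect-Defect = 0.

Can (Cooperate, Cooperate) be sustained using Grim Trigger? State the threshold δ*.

δ* = 0.3; since δ = 0.24 < 0.3, cooperation cannot be sustained

Work:
For Grim Trigger:
Cooperate forever: 7/(1-δ)
Defect then punished: 10 + 0·δ/(1-δ)
Need: 7/(1-δ) ≥ 10 + 0·δ/(1-δ)
Solving: δ ≥ (T-R)/(T-P) = (10-7)/(10-0) = 0.3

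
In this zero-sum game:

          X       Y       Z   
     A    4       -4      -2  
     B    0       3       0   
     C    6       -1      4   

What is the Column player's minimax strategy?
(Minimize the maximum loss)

Column should play Y, value = 3

Work:
Column player minimizes Row's maximum payoff:
Column X: max payoff to Row = 6
Column Y: max payoff to Row = 3
Column Z: max payoff to Row = 4
Minimum is 3, achieved by column Y.
Minimax strategy: Y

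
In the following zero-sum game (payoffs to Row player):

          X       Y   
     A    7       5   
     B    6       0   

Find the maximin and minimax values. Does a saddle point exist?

Maximin = 5, Minimax = 5, Saddle: True

Work:
Row minimums: [5, 0] → maximin = 5
Column maximums: [7, 5] → minimax = 5
Saddle point exists! Game value = 5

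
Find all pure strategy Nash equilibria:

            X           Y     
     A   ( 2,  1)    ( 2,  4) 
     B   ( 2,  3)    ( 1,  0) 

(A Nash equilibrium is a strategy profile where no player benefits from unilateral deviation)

Nash equilibrium: (A, Y), (B, X)

Work:
Best responses:
  P1 vs X: payoffs [2, 2] → best response A/B (payoff 2)
  P1 vs Y: payoffs [2, 1] → best response A (payoff 2)
  P2 vs A: payoffs [1, 4] → best response Y (payoff 4)
  P2 vs B: payoffs [3, 0] → best response X (payoff 3)
Mutual best responses: (A,Y), (B,X) → Nash equilibria.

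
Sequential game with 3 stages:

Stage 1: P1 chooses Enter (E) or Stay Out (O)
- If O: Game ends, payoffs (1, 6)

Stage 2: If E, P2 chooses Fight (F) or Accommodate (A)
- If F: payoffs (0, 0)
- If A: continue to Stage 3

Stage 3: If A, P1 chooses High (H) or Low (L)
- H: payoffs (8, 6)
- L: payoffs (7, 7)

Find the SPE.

SPE: (E, A, H); Outcome (8, 6)

Work:
Stage 3: P1 chooses H (8 vs 7)
Stage 2: P2: F->0, A->6 (anticipating H). Choose A
Stage 1: P1: O->1, E->8 (anticipating A, H). Choose E
SPE path: E -> A -> H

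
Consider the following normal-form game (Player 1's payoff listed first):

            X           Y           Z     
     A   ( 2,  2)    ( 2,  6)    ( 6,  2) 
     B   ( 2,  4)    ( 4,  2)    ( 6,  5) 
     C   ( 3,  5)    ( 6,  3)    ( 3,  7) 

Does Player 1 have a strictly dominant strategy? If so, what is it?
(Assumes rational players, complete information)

No strictly dominant strategy exists for Player 1

Work:
A strategy strictly dominates another if it gives a strictly higher payoff against every opponent action. Compare each pair of P1's strategies column-by-column:
  A vs B: [2 vs 2, 2 vs 4, 6 vs 6] → A does not strictly dominate B (column X: 2 ≤ 2)
  A vs C: [2 vs 3, 2 vs 6, 6 vs 3] → A does not strictly dominate C (column X: 2 ≤ 3)
  B vs A: [2 vs 2, 4 vs 2, 6 vs 6] → B does not strictly dominate A (column X: 2 ≤ 2)
  B vs C: [2 vs 3, 4 vs 6, 6 vs 3] → B does not strictly dominate C (column X: 2 ≤ 3)
  C vs A: [3 vs 2, 6 vs 2, 3 vs 6] → C does not strictly dominate A (column Z: 3 ≤ 6)
  C vs B: [3 vs 2, 6 vs 4, 3 vs 6] → C does not strictly dominate B (column Z: 3 ≤ 6)
No single strategy strictly dominates all others → no strictly dominant strategy.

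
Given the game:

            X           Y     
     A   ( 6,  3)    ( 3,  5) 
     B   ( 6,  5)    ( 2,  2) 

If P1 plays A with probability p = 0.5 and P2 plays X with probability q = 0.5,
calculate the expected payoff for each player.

E[P1] = 4.25, E[P2] = 3.75

Work:
E[P1] = p·q·π₁(A,X) + p·(1-q)·π₁(A,Y) + (1-p)·q·π₁(B,X) + (1-p)·(1-q)·π₁(B,Y)
= 0.5·0.5·6 + 0.5·0.5·3 + 0.5·0.5·6 + 0.5·0.5·2
= 4.25

E[P2] = 3.75 (similar calculation)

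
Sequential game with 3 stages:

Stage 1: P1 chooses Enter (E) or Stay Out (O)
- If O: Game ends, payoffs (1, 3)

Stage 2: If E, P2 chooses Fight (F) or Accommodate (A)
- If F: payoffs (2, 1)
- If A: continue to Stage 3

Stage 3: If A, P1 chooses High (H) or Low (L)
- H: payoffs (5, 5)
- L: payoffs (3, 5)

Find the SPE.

SPE: (E, A, H); Outcome (5, 5)

Work:
Stage 3: P1 chooses H (5 vs 3)
Stage 2: P2: F->1, A->5 (anticipating H). Choose A
Stage 1: P1: O->1, E->5 (anticipating A, H). Choose E
SPE path: E -> A -> H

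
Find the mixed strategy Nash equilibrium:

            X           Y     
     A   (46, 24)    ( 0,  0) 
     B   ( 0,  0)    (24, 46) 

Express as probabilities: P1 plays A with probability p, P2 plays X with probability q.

p = 0.6571, q = 0.3429

Work:
Find probabilities that make opponent indifferent:
P2 chooses q to make P1 indifferent between A and B
P1 chooses p to make P2 indifferent between X and Y
Mixed NE: P1 plays (A: 0.6571, B: 0.3429), P2 plays (X: 0.3429, Y: 0.6571)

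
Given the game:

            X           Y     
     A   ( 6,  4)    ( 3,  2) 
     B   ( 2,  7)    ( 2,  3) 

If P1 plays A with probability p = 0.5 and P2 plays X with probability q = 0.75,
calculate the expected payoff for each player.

E[P1] = 3.625, E[P2] = 4.75

Work:
E[P1] = p·q·π₁(A,X) + p·(1-q)·π₁(A,Y) + (1-p)·q·π₁(B,X) + (1-p)·(1-q)·π₁(B,Y)
= 0.5·0.75·6 + 0.5·0.25·3 + 0.5·0.75·2 + 0.5·0.25·2
= 3.625

E[P2] = 4.75 (similar calculation)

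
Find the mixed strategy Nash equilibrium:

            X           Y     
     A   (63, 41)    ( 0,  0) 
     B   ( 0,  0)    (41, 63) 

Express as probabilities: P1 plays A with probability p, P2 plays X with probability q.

p = 0.6058, q = 0.3942

Work:
Find probabilities that make opponent indifferent:
P2 chooses q to make P1 indifferent between A and B
P1 chooses p to make P2 indifferent between X and Y
Mixed NE: P1 plays (A: 0.6058, B: 0.3942), P2 plays (X: 0.3942, Y: 0.6058)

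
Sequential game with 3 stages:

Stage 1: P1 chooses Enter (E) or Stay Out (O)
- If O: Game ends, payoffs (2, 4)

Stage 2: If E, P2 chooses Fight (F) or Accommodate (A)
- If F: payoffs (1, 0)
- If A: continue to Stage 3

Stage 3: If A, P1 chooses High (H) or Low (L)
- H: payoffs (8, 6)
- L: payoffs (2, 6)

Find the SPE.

SPE: (E, A, H); Outcome (8, 6)

Work:
Stage 3: P1 chooses H (8 vs 2)
Stage 2: P2: F->0, A->6 (anticipating H). Choose A
Stage 1: P1: O->2, E->8 (anticipating A, H). Choose E
SPE path: E -> A -> H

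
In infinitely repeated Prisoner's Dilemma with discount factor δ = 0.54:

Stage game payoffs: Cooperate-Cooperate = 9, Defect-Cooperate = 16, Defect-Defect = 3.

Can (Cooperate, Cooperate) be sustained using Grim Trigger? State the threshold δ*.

δ* = 0.5385; since δ = 0.54 ≥ 0.5385, cooperation can be sustained

Work:
For Grim Trigger:
Cooperate forever: 9/(1-δ)
Defect then punished: 16 + 3·δ/(1-δ)
Need: 9/(1-δ) ≥ 16 + 3·δ/(1-δ)
Solving: δ ≥ (T-R)/(T-P) = (16-9)/(16-3) = 0.5385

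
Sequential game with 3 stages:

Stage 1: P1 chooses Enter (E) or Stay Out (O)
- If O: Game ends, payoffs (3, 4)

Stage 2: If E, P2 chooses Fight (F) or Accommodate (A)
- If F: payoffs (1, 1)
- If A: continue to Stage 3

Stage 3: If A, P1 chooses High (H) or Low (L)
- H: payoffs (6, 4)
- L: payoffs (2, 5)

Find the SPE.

SPE: (E, A, H); Outcome (6, 4)

Work:
Stage 3: P1 chooses H (6 vs 2)
Stage 2: P2: F->1, A->4 (anticipating H). Choose A
Stage 1: P1: O->3, E->6 (anticipating A, H). Choose E
SPE path: E -> A -> H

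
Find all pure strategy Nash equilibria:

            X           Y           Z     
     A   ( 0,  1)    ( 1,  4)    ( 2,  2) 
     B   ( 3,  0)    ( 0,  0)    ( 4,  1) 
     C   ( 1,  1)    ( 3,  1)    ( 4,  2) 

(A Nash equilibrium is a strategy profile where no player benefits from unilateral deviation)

Nash equilibrium: (B, Z), (C, Z)

Work:
Best responses:
  P1 vs X: payoffs [0, 3, 1] → best response B (payoff 3)
  P1 vs Y: payoffs [1, 0, 3] → best response C (payoff 3)
  P1 vs Z: payoffs [2, 4, 4] → best response B/C (payoff 4)
  P2 vs A: payoffs [1, 4, 2] → best response Y (payoff 4)
  P2 vs B: payoffs [0, 0, 1] → best response Z (payoff 1)
  P2 vs C: payoffs [1, 1, 2] → best response Z (payoff 2)
Mutual best responses: (B,Z), (C,Z) → Nash equilibria.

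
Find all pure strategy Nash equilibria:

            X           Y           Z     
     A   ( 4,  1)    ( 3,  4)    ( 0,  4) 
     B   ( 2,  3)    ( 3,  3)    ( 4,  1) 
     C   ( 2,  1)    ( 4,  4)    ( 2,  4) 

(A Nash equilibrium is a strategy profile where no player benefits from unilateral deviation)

Nash equilibrium: (C, Y)

Work:
Best responses:
  P1 vs X: payoffs [4, 2, 2] → best response A (payoff 4)
  P1 vs Y: payoffs [3, 3, 4] → best response C (payoff 4)
  P1 vs Z: payoffs [0, 4, 2] → best response B (payoff 4)
  P2 vs A: payoffs [1, 4, 4] → best response Y/Z (payoff 4)
  P2 vs B: payoffs [3, 3, 1] → best response X/Y (payoff 3)
  P2 vs C: payoffs [1, 4, 4] → best response Y/Z (payoff 4)
Mutual best responses: (C,Y) → Nash equilibria.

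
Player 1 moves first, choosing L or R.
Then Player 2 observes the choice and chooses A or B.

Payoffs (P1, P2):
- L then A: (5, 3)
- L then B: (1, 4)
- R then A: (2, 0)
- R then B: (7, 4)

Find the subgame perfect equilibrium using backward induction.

P1 plays R, P2 plays B after L and B after R; Payoff (7, 4)

Work:
Backward induction:
After L: P2 chooses B → P1 gets 1
After R: P2 chooses B → P1 gets 7
P1 chooses R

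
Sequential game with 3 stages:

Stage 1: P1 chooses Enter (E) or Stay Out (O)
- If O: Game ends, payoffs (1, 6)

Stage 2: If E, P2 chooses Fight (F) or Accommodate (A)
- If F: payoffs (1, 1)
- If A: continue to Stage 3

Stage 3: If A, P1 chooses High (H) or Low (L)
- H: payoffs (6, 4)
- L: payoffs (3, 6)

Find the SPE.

SPE: (E, A, H); Outcome (6, 4)

Work:
Stage 3: P1 chooses H (6 vs 3)
Stage 2: P2: F->1, A->4 (anticipating H). Choose A
Stage 1: P1: O->1, E->6 (anticipating A, H). Choose E
SPE path: E -> A -> H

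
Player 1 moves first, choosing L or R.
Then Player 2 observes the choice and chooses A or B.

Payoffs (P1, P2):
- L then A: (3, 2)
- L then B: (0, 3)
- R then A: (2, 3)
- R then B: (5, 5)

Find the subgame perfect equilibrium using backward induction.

P1 plays R, P2 plays B after L and B after R; Payoff (5, 5)

Work:
Backward induction:
After L: P2 chooses B → P1 gets 0
After R: P2 chooses B → P1 gets 5
P1 chooses R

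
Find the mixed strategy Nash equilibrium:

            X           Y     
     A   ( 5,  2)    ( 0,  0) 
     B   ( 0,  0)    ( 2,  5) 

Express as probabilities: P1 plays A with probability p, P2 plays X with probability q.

p = 0.7143, q = 0.2857

Work:
Find probabilities that make opponent indifferent:
P2 chooses q to make P1 indifferent between A and B
P1 chooses p to make P2 indifferent between X and Y
Mixed NE: P1 plays (A: 0.7143, B: 0.2857), P2 plays (X: 0.2857, Y: 0.7143)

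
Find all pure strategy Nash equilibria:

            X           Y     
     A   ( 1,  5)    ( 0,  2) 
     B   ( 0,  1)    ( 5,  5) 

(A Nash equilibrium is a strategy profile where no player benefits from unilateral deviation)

Nash equilibrium: (A, X), (B, Y)

Work:
Best responses:
  P1 vs X: payoffs [1, 0] → best response A (payoff 1)
  P1 vs Y: payoffs [0, 5] → best response B (payoff 5)
  P2 vs A: payoffs [5, 2] → best response X (payoff 5)
  P2 vs B: payoffs [1, 5] → best response Y (payoff 5)
Mutual best responses: (A,X), (B,Y) → Nash equilibria.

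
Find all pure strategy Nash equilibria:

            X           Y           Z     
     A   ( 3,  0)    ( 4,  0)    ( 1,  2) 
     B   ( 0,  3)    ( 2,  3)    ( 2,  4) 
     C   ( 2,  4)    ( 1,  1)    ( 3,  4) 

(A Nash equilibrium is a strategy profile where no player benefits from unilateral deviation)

Nash equilibrium: (C, Z)

Work:
Best responses:
  P1 vs X: payoffs [3, 0, 2] → best response A (payoff 3)
  P1 vs Y: payoffs [4, 2, 1] → best response A (payoff 4)
  P1 vs Z: payoffs [1, 2, 3] → best response C (payoff 3)
  P2 vs A: payoffs [0, 0, 2] → best response Z (payoff 2)
  P2 vs B: payoffs [3, 3, 4] → best response Z (payoff 4)
  P2 vs C: payoffs [4, 1, 4] → best response X/Z (payoff 4)
Mutual best responses: (C,Z) → Nash equilibria.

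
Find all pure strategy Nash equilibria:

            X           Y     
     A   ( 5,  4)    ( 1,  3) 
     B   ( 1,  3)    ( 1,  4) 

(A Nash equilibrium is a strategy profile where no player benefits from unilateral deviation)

Nash equilibrium: (A, X), (B, Y)

Work:
Best responses:
  P1 vs X: payoffs [5, 1] → best response A (payoff 5)
  P1 vs Y: payoffs [1, 1] → best response A/B (payoff 1)
  P2 vs A: payoffs [4, 3] → best response X (payoff 4)
  P2 vs B: payoffs [3, 4] → best response Y (payoff 4)
Mutual best responses: (A,X), (B,Y) → Nash equilibria.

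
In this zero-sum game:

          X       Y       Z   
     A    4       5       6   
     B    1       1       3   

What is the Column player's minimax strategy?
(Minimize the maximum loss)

Column should play X, value = 4

Work:
Column player minimizes Row's maximum payoff:
Column X: max payoff to Row = 4
Column Y: max payoff to Row = 5
Column Z: max payoff to Row = 6
Minimum is 4, achieved by column X.
Minimax strategy: X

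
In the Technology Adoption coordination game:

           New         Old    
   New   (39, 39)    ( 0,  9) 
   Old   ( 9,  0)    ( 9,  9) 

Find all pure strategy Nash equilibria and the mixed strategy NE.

Pure NE: (New, New) and (Old, Old); Mixed NE: p = 0.2308, q = 0.2308

Work:
Check pure NE:
(New, New): (39, 39) - no unilateral deviation beneficial
(Old, Old): (9, 9) - no unilateral deviation beneficial
Mixed NE: P1 plays New with p = 0.2308, P2 plays New with q = 0.2308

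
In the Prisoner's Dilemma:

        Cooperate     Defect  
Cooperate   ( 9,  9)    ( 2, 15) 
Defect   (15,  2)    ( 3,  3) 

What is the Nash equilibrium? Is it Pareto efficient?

(Defect, Defect) is NE; not Pareto efficient

Work:
Defect dominates Cooperate for both players:
If P2 cooperates: Defect (15) > Cooperate (9)
If P2 defects: Defect (3) > Cooperate (2)
NE: (Defect, Defect) with payoff (3, 3)
But (Cooperate, Cooperate) = (9, 9) Pareto dominates (3, 3)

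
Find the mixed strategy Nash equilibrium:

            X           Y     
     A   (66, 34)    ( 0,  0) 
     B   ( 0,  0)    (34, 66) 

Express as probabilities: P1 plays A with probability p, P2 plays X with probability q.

p = 0.66, q = 0.34

Work:
Find probabilities that make opponent indifferent:
P2 chooses q to make P1 indifferent between A and B
P1 chooses p to make P2 indifferent between X and Y
Mixed NE: P1 plays (A: 0.66, B: 0.34), P2 plays (X: 0.34, Y: 0.66)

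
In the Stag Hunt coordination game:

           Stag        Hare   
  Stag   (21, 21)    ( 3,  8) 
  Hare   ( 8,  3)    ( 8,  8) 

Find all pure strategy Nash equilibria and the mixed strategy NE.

Pure NE: (Stag, Stag) and (Hare, Hare); Mixed NE: p = 0.2778, q = 0.2778

Work:
Check pure NE:
(Stag, Stag): (21, 21) - no unilateral deviation beneficial
(Hare, Hare): (8, 8) - no unilateral deviation beneficial
Mixed NE: P1 plays Stag with p = 0.2778, P2 plays Stag with q = 0.2778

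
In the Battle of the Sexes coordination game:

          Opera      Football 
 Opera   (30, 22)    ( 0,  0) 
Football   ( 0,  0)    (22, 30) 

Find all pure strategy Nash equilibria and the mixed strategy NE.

Pure NE: (Opera, Opera) and (Football, Football); Mixed NE: p = 0.5769, q = 0.4231

Work:
Check pure NE:
(Opera, Opera): (30, 22) - no unilateral deviation beneficial
(Football, Football): (22, 30) - no unilateral deviation beneficial
Mixed NE: P1 plays Opera with p = 0.5769, P2 plays Opera with q = 0.4231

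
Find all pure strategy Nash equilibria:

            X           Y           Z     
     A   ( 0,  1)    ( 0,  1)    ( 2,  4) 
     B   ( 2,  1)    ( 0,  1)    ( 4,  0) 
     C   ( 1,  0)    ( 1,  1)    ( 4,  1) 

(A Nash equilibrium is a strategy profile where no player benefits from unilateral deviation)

Nash equilibrium: (B, X), (C, Y), (C, Z)

Work:
Best responses:
  P1 vs X: payoffs [0, 2, 1] → best response B (payoff 2)
  P1 vs Y: payoffs [0, 0, 1] → best response C (payoff 1)
  P1 vs Z: payoffs [2, 4, 4] → best response B/C (payoff 4)
  P2 vs A: payoffs [1, 1, 4] → best response Z (payoff 4)
  P2 vs B: payoffs [1, 1, 0] → best response X/Y (payoff 1)
  P2 vs C: payoffs [0, 1, 1] → best response Y/Z (payoff 1)
Mutual best responses: (B,X), (C,Y), (C,Z) → Nash equilibria.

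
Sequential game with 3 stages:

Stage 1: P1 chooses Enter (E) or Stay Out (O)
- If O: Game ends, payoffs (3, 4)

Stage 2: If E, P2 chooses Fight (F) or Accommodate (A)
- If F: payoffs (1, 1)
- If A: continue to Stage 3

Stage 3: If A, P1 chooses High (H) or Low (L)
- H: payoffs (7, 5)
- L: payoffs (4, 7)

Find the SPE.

SPE: (E, A, H); Outcome (7, 5)

Work:
Stage 3: P1 chooses H (7 vs 4)
Stage 2: P2: F->1, A->5 (anticipating H). Choose A
Stage 1: P1: O->3, E->7 (anticipating A, H). Choose E
SPE path: E -> A -> H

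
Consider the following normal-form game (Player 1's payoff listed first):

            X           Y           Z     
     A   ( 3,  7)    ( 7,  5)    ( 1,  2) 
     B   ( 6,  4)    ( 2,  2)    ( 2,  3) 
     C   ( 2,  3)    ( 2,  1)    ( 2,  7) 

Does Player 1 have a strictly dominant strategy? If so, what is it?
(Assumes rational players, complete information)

No strictly dominant strategy exists for Player 1

Work:
A strategy strictly dominates another if it gives a strictly higher payoff against every opponent action. Compare each pair of P1's strategies column-by-column:
  A vs B: [3 vs 6, 7 vs 2, 1 vs 2] → A does not strictly dominate B (column X: 3 ≤ 6)
  A vs C: [3 vs 2, 7 vs 2, 1 vs 2] → A does not strictly dominate C (column Z: 1 ≤ 2)
  B vs A: [6 vs 3, 2 vs 7, 2 vs 1] → B does not strictly dominate A (column Y: 2 ≤ 7)
  B vs C: [6 vs 2, 2 vs 2, 2 vs 2] → B does not strictly dominate C (column Y: 2 ≤ 2)
  C vs A: [2 vs 3, 2 vs 7, 2 vs 1] → C does not strictly dominate A (column X: 2 ≤ 3)
  C vs B: [2 vs 6, 2 vs 2, 2 vs 2] → C does not strictly dominate B (column X: 2 ≤ 6)
No single strategy strictly dominates all others → no strictly dominant strategy.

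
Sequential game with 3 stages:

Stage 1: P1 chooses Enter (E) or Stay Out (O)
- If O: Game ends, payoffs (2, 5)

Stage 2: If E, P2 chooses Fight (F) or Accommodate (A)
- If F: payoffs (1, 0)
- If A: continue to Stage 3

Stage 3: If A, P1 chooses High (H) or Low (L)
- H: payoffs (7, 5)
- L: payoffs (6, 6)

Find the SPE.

SPE: (E, A, H); Outcome (7, 5)

Work:
Stage 3: P1 chooses H (7 vs 6)
Stage 2: P2: F->0, A->5 (anticipating H). Choose A
Stage 1: P1: O->2, E->7 (anticipating A, H). Choose E
SPE path: E -> A -> H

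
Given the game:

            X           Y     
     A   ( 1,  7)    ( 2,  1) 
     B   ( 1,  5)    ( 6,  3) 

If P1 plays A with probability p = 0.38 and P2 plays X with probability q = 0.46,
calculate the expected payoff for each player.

E[P1] = 2.8792, E[P2] = 3.8592

Work:
E[P1] = p·q·π₁(A,X) + p·(1-q)·π₁(A,Y) + (1-p)·q·π₁(B,X) + (1-p)·(1-q)·π₁(B,Y)
= 0.38·0.46·1 + 0.38·0.54·2 + 0.62·0.46·1 + 0.62·0.54·6
= 2.8792

E[P2] = 3.8592 (similar calculation)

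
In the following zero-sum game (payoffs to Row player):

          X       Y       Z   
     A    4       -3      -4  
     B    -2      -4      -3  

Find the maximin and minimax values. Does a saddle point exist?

Maximin = -4, Minimax = -3, Saddle: False

Work:
Row minimums: [-4, -4] → maximin = -4
Column maximums: [4, -3, -3] → minimax = -3
No saddle point (maximin ≠ minimax). Mixed strategy needed.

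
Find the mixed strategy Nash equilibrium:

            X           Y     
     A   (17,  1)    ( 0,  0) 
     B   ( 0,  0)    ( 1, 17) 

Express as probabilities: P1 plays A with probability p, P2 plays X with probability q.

p = 0.9444, q = 0.0556

Work:
Find probabilities that make opponent indifferent:
P2 chooses q to make P1 indifferent between A and B
P1 chooses p to make P2 indifferent between X and Y
Mixed NE: P1 plays (A: 0.9444, B: 0.0556), P2 plays (X: 0.0556, Y: 0.9444)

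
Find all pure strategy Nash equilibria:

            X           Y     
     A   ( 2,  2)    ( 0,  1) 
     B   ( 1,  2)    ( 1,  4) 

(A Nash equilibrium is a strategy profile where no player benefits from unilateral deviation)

Nash equilibrium: (A, X), (B, Y)

Work:
Best responses:
  P1 vs X: payoffs [2, 1] → best response A (payoff 2)
  P1 vs Y: payoffs [0, 1] → best response B (payoff 1)
  P2 vs A: payoffs [2, 1] → best response X (payoff 2)
  P2 vs B: payoffs [2, 4] → best response Y (payoff 4)
Mutual best responses: (A,X), (B,Y) → Nash equilibria.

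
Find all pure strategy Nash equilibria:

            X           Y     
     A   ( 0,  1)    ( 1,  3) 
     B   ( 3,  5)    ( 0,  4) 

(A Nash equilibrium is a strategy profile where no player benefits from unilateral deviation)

Nash equilibrium: (A, Y), (B, X)

Work:
Best responses:
  P1 vs X: payoffs [0, 3] → best response B (payoff 3)
  P1 vs Y: payoffs [1, 0] → best response A (payoff 1)
  P2 vs A: payoffs [1, 3] → best response Y (payoff 3)
  P2 vs B: payoffs [5, 4] → best response X (payoff 5)
Mutual best responses: (A,Y), (B,X) → Nash equilibria.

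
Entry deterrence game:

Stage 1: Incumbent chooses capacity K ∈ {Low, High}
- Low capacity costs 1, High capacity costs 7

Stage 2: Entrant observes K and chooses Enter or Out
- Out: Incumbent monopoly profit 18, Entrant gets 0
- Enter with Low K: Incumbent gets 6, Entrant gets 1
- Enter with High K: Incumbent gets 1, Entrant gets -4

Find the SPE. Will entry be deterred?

SPE: (High, Enter|Low, Out|High); Entry deterred. Incumbent net profit = 11

Work:
After Low K: Entrant enters (1 > 0)
After High K: Entrant stays out (-4 < 0)
Incumbent: Low → 6−1=5, High → 18−7=11
Incumbent chooses High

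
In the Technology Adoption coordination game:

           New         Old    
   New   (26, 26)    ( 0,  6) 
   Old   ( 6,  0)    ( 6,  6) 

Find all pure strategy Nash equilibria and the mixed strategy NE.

Pure NE: (New, New) and (Old, Old); Mixed NE: p = 0.2308, q = 0.2308

Work:
Check pure NE:
(New, New): (26, 26) - no unilateral deviation beneficial
(Old, Old): (6, 6) - no unilateral deviation beneficial
Mixed NE: P1 plays New with p = 0.2308, P2 plays New with q = 0.2308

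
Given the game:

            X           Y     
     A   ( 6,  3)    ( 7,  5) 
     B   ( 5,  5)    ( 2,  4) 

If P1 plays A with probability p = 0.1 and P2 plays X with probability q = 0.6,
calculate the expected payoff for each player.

E[P1] = 4.06, E[P2] = 4.52

Work:
E[P1] = p·q·π₁(A,X) + p·(1-q)·π₁(A,Y) + (1-p)·q·π₁(B,X) + (1-p)·(1-q)·π₁(B,Y)
= 0.1·0.6·6 + 0.1·0.4·7 + 0.9·0.6·5 + 0.9·0.4·2
= 4.06

E[P2] = 4.52 (similar calculation)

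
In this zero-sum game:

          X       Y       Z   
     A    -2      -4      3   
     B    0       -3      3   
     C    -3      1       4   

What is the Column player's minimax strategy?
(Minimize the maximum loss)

Column should play X, value = 0

Work:
Column player minimizes Row's maximum payoff:
Column X: max payoff to Row = 0
Column Y: max payoff to Row = 1
Column Z: max payoff to Row = 4
Minimum is 0, achieved by column X.
Minimax strategy: X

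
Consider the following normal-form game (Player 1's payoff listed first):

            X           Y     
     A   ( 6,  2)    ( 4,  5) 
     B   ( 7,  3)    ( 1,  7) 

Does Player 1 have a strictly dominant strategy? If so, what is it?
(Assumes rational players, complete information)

No strictly dominant strategy exists for Player 1

Work:
A strategy strictly dominates another if it gives a strictly higher payoff against every opponent action. Compare each pair of P1's strategies column-by-column:
  A vs B: [6 vs 7, 4 vs 1] → A does not strictly dominate B (column X: 6 ≤ 7)
  B vs A: [7 vs 6, 1 vs 4] → B does not strictly dominate A (column Y: 1 ≤ 4)
No single strategy strictly dominates all others → no strictly dominant strategy.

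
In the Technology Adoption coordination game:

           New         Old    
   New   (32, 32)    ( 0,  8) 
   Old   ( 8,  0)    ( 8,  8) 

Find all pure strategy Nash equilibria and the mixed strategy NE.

Pure NE: (New, New) and (Old, Old); Mixed NE: p = 0.25, q = 0.25

Work:
Check pure NE:
(New, New): (32, 32) - no unilateral deviation beneficial
(Old, Old): (8, 8) - no unilateral deviation beneficial
Mixed NE: P1 plays New with p = 0.25, P2 plays New with q = 0.25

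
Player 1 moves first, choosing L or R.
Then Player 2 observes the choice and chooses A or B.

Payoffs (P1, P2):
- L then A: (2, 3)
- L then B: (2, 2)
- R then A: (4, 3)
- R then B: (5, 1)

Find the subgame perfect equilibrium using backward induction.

P1 plays R, P2 plays A after L and A after R; Payoff (4, 3)

Work:
Backward induction:
After L: P2 chooses A → P1 gets 2
After R: P2 chooses A → P1 gets 4
P1 chooses R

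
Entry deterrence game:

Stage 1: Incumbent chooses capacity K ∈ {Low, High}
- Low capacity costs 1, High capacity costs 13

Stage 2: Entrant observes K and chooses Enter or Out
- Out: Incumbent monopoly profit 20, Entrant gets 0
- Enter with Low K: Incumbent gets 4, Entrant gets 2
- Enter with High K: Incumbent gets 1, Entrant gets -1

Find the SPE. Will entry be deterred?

SPE: (High, Enter|Low, Out|High); Entry deterred. Incumbent net profit = 7

Work:
After Low K: Entrant enters (2 > 0)
After High K: Entrant stays out (-1 < 0)
Incumbent: Low → 4−1=3, High → 20−13=7
Incumbent chooses High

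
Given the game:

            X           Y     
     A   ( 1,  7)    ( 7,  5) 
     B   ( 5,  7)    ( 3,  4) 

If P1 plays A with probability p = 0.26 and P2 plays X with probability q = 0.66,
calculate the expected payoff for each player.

E[P1] = 3.9872, E[P2] = 6.0684

Work:
E[P1] = p·q·π₁(A,X) + p·(1-q)·π₁(A,Y) + (1-p)·q·π₁(B,X) + (1-p)·(1-q)·π₁(B,Y)
= 0.26·0.66·1 + 0.26·0.34·7 + 0.74·0.66·5 + 0.74·0.34·3
= 3.9872

E[P2] = 6.0684 (similar calculation)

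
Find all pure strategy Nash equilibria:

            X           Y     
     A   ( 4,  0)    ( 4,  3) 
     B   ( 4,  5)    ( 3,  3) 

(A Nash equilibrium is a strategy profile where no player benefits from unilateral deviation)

Nash equilibrium: (A, Y), (B, X)

Work:
Best responses:
  P1 vs X: payoffs [4, 4] → best response A/B (payoff 4)
  P1 vs Y: payoffs [4, 3] → best response A (payoff 4)
  P2 vs A: payoffs [0, 3] → best response Y (payoff 3)
  P2 vs B: payoffs [5, 3] → best response X (payoff 5)
Mutual best responses: (A,Y), (B,X) → Nash equilibria.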